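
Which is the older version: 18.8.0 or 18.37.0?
18.8.0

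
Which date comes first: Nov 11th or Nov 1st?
Nov 1st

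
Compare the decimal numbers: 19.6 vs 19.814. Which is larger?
19.814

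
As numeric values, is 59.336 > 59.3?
True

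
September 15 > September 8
True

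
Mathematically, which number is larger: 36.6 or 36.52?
36.6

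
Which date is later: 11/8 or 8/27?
11/8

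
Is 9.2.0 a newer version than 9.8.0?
No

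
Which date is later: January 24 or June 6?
June 6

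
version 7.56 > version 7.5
True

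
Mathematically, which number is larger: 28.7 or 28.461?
28.7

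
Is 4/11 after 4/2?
Yes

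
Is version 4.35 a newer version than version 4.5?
Yes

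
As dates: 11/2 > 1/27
True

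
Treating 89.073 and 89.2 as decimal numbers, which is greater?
89.2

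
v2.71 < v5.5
True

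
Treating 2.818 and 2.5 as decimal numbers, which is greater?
2.818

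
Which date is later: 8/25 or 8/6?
8/25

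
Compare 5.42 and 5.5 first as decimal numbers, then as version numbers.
As decimals: 5.42 < 5.5. As versions: v5.42 > v5.5 (minor version 42 > 5).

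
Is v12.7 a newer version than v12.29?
No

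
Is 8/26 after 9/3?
No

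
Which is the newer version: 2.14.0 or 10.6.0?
10.6.0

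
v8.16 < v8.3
False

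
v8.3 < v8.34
True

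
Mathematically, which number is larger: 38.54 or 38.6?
38.6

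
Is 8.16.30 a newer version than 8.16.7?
Yes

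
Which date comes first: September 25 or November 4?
September 25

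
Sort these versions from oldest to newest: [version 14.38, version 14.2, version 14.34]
[version 14.2, version 14.34, version 14.38]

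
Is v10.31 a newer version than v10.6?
Yes. Version numbers are compared segment by segment as integers, not as decimals: minor version 31 > 6, so v10.31 > v10.6 (even though the decimal 10.31 < 10.6).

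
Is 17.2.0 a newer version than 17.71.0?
No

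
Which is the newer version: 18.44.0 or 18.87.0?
18.87.0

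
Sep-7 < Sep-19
True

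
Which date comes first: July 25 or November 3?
July 25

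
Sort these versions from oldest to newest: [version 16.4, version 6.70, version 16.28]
[version 6.70, version 16.4, version 16.28]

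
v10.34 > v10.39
False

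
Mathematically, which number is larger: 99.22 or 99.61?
99.61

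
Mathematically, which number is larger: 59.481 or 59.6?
59.6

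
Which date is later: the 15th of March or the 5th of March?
the 15th of March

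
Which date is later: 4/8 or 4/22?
4/22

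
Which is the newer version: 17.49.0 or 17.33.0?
17.49.0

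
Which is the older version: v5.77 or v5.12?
v5.12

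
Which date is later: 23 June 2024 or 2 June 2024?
23 June 2024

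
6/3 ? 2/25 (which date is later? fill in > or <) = >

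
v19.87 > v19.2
True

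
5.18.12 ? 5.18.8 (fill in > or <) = >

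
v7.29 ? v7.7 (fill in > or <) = >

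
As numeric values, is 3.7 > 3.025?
True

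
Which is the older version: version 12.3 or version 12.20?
version 12.3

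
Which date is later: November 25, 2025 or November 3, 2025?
November 25, 2025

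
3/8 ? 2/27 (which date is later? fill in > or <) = >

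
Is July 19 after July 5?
Yes. Day 19 comes after day 5 in July — this is a date comparison, not a decimal one (the decimal 7.19 would be smaller than 7.5).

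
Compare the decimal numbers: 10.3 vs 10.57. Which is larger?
10.57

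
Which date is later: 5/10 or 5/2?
5/10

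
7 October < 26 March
False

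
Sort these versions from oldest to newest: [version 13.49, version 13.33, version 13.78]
[version 13.33, version 13.49, version 13.78]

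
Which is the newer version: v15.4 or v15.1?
v15.4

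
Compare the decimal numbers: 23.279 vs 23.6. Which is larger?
23.6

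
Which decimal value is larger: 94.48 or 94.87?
94.87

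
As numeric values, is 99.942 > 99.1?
True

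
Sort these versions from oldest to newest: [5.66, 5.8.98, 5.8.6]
[5.8.6, 5.8.98, 5.66]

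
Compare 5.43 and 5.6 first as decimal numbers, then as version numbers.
As decimals: 5.43 < 5.6. As versions: v5.43 > v5.6 (minor version 43 > 6).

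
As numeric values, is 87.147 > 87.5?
False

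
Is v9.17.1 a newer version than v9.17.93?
No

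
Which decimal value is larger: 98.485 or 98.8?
98.8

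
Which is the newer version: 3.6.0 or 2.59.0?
3.6.0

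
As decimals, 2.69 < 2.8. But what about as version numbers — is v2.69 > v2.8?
True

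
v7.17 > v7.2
True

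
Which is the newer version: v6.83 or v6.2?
v6.83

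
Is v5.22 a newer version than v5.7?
Yes. Version numbers are compared segment by segment as integers, not as decimals: minor version 22 > 7, so v5.22 > v5.7 (even though the decimal 5.22 < 5.7).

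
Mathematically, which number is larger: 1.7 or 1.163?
1.7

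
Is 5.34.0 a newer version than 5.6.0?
Yes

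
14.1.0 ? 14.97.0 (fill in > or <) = <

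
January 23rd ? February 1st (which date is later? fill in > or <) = <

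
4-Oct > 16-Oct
False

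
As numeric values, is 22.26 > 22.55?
False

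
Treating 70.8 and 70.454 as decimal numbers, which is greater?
70.8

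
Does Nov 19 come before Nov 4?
No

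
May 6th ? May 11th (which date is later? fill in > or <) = <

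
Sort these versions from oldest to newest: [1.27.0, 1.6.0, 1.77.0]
[1.6.0, 1.27.0, 1.77.0]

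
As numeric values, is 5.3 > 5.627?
False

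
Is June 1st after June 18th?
No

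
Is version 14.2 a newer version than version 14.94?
No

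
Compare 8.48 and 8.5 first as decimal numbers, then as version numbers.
As decimals: 8.48 < 8.5. As versions: v8.48 > v8.5 (minor version 48 > 5).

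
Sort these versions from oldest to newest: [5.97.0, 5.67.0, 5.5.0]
[5.5.0, 5.67.0, 5.97.0]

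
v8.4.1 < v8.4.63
True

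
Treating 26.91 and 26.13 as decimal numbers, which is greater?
26.91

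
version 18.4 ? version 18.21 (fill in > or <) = <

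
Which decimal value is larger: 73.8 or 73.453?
73.8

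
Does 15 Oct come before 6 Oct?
No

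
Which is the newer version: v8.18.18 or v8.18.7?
v8.18.18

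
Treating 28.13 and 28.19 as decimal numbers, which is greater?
28.19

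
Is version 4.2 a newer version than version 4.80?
No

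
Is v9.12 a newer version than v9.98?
No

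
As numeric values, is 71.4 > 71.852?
False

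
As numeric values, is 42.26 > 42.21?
True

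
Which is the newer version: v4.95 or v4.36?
v4.95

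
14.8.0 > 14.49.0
False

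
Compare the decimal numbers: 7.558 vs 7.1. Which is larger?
7.558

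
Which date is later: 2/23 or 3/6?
3/6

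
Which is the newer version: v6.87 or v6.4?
v6.87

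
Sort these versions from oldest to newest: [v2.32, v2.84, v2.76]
[v2.32, v2.76, v2.84]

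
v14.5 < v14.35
True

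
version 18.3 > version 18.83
False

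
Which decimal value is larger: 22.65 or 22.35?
22.65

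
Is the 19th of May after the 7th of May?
Yes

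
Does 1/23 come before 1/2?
No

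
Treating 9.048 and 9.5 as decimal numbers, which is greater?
9.5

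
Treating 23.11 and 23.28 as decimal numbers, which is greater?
23.28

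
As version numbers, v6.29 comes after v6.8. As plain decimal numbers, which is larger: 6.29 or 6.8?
6.8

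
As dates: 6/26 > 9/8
False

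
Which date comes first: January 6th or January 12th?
January 6th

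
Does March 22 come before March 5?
No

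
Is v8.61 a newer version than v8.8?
Yes. Version numbers are compared segment by segment as integers, not as decimals: minor version 61 > 8, so v8.61 > v8.8 (even though the decimal 8.61 < 8.8).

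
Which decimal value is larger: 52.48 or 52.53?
52.53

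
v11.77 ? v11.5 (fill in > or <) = >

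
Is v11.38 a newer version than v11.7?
Yes. Version numbers are compared segment by segment as integers, not as decimals: minor version 38 > 7, so v11.38 > v11.7 (even though the decimal 11.38 < 11.7).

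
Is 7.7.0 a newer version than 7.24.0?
No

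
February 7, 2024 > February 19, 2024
False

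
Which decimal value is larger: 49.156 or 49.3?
49.3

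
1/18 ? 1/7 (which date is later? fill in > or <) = >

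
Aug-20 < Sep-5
True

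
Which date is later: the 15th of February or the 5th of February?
the 15th of February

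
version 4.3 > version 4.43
False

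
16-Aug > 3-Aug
True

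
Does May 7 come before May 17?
Yes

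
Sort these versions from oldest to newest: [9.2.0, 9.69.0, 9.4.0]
[9.2.0, 9.4.0, 9.69.0]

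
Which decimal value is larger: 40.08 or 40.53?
40.53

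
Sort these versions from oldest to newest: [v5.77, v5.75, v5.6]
[v5.6, v5.75, v5.77]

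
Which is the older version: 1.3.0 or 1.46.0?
1.3.0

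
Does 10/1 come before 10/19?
Yes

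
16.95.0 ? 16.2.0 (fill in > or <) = >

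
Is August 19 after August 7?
Yes. Day 19 comes after day 7 in August — this is a date comparison, not a decimal one (the decimal 8.19 would be smaller than 8.7).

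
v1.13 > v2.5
False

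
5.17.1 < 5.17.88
True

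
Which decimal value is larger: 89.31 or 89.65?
89.65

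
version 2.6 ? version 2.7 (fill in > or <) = <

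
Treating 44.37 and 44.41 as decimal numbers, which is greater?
44.41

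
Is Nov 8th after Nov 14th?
No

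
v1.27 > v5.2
False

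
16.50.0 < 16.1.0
False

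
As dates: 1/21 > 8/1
False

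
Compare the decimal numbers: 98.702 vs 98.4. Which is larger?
98.702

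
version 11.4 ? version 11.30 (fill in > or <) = <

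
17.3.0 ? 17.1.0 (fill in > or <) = >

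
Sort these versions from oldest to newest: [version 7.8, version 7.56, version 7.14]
[version 7.8, version 7.14, version 7.56]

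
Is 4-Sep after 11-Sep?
No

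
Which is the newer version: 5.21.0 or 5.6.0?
5.21.0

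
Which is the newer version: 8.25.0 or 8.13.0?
8.25.0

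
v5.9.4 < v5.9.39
True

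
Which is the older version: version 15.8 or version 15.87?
version 15.8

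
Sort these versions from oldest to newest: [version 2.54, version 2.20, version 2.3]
[version 2.3, version 2.20, version 2.54]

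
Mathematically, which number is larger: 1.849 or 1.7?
1.849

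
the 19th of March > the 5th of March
True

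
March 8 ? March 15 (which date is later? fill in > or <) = <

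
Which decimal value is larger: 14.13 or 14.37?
14.37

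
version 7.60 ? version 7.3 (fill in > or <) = >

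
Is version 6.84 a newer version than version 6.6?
Yes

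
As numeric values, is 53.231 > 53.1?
True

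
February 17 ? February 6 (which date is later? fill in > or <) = >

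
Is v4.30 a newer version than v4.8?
Yes. Version numbers are compared segment by segment as integers, not as decimals: minor version 30 > 8, so v4.30 > v4.8 (even though the decimal 4.30 < 4.8).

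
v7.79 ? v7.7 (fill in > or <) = >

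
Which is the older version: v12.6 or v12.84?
v12.6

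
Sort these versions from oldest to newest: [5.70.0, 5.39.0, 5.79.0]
[5.39.0, 5.70.0, 5.79.0]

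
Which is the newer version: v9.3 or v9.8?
v9.8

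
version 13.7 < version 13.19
True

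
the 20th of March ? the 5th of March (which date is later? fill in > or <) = >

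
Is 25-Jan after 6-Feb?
No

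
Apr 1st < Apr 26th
True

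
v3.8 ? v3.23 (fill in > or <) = <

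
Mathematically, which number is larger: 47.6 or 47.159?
47.6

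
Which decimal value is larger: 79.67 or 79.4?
79.67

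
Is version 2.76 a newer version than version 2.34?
Yes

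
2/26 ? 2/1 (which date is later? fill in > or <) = >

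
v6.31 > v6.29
True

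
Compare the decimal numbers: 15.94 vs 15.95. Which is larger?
15.95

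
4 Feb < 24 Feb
True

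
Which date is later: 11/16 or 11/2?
11/16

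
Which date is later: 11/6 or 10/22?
11/6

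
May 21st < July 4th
True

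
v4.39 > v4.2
True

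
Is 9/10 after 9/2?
Yes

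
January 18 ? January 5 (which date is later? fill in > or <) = >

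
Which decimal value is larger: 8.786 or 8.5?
8.786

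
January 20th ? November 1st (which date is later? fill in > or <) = <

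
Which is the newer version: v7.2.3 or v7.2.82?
v7.2.82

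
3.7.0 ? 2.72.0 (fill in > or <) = >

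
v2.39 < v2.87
True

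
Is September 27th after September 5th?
Yes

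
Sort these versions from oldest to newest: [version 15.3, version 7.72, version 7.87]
[version 7.72, version 7.87, version 15.3]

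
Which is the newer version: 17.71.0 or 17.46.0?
17.71.0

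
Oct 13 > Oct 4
True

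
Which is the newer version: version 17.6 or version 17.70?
version 17.70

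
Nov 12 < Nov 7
False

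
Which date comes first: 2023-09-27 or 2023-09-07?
2023-09-07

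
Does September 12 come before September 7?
No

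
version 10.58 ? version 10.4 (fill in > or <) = >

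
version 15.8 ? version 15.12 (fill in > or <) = <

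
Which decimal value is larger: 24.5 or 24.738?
24.738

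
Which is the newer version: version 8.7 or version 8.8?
version 8.8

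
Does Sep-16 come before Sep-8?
No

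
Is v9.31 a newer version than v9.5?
Yes. Version numbers are compared segment by segment as integers, not as decimals: minor version 31 > 5, so v9.31 > v9.5 (even though the decimal 9.31 < 9.5).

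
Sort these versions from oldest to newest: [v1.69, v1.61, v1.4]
[v1.4, v1.61, v1.69]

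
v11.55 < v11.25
False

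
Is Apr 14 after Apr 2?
Yes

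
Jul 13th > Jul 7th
True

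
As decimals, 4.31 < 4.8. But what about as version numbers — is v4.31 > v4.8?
True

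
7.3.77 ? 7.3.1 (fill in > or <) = >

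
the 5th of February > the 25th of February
False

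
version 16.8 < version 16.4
False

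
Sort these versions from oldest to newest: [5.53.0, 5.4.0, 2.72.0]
[2.72.0, 5.4.0, 5.53.0]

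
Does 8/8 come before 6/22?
No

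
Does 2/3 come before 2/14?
Yes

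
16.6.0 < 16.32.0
True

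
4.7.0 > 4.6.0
True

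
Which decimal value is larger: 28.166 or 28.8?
28.8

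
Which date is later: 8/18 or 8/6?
8/18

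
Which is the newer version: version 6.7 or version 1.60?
version 6.7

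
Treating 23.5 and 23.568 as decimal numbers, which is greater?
23.568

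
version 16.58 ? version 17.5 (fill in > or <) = <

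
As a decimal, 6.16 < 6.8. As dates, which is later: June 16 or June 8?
June 16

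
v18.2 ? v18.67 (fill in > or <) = <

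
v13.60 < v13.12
False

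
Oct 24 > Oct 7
True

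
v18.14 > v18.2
True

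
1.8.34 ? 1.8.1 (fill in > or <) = >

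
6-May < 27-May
True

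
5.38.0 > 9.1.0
False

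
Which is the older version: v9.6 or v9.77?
v9.6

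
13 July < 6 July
False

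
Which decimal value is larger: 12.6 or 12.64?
12.64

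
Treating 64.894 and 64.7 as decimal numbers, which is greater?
64.894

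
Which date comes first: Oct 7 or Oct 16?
Oct 7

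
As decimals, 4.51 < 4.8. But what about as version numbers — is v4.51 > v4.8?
True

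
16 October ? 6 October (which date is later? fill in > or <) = >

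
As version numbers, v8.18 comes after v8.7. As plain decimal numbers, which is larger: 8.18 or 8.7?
8.7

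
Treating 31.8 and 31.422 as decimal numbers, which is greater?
31.8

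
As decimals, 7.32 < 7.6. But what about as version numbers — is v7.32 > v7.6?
True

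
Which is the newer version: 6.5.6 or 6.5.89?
6.5.89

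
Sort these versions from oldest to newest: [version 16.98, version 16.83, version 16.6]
[version 16.6, version 16.83, version 16.98]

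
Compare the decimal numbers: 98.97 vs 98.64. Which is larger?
98.97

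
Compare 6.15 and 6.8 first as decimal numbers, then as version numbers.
As decimals: 6.15 < 6.8. As versions: v6.15 > v6.8 (minor version 15 > 8).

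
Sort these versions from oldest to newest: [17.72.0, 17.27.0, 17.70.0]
[17.27.0, 17.70.0, 17.72.0]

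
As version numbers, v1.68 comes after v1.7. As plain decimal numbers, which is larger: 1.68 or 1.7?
1.7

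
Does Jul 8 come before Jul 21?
Yes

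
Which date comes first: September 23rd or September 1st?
September 1st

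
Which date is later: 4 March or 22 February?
4 March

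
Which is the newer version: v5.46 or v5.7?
v5.46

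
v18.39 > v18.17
True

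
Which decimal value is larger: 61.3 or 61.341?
61.341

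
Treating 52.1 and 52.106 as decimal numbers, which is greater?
52.106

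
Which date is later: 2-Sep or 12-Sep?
12-Sep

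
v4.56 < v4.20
False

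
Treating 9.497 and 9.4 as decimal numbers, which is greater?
9.497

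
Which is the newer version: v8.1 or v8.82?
v8.82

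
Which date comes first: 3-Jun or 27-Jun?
3-Jun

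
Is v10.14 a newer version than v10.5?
Yes. Version numbers are compared segment by segment as integers, not as decimals: minor version 14 > 5, so v10.14 > v10.5 (even though the decimal 10.14 < 10.5).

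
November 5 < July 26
False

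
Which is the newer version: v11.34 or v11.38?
v11.38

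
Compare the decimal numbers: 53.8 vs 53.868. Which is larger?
53.868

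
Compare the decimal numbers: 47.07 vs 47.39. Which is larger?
47.39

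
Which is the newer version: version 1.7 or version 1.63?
version 1.63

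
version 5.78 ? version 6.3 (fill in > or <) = <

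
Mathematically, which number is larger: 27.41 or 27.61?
27.61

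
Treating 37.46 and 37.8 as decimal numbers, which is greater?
37.8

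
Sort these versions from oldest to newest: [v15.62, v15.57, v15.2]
[v15.2, v15.57, v15.62]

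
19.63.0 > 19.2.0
True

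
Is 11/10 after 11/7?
Yes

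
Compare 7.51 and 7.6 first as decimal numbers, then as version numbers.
As decimals: 7.51 < 7.6. As versions: v7.51 > v7.6 (minor version 51 > 6).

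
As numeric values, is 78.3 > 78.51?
False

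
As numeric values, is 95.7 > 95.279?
True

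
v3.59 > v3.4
True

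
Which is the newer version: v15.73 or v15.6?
v15.73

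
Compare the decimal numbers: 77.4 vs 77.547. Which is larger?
77.547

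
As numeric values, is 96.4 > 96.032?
True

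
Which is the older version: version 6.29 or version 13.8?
version 6.29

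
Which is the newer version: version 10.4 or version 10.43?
version 10.43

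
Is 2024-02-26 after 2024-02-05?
Yes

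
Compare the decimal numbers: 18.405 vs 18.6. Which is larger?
18.6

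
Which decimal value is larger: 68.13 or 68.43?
68.43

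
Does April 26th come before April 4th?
No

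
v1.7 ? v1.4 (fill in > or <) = >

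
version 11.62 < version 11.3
False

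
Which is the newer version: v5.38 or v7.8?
v7.8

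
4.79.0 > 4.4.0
True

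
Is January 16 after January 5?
Yes. Day 16 comes after day 5 in January — this is a date comparison, not a decimal one (the decimal 1.16 would be smaller than 1.5).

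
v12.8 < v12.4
False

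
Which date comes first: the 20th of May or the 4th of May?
the 4th of May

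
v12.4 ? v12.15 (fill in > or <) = <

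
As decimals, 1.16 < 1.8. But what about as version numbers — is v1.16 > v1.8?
True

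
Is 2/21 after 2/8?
Yes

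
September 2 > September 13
False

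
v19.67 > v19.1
True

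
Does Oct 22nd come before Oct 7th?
No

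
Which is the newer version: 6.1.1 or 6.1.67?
6.1.67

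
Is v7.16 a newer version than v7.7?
Yes. Version numbers are compared segment by segment as integers, not as decimals: minor version 16 > 7, so v7.16 > v7.7 (even though the decimal 7.16 < 7.7).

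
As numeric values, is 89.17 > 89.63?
False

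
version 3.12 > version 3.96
False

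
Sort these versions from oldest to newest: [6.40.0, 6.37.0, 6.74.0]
[6.37.0, 6.40.0, 6.74.0]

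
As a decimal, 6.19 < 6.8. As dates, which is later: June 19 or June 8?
June 19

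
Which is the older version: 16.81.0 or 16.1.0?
16.1.0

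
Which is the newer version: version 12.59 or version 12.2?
version 12.59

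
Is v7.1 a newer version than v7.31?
No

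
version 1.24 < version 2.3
True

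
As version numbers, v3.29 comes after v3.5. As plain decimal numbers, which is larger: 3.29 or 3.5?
3.5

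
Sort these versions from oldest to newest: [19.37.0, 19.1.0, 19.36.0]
[19.1.0, 19.36.0, 19.37.0]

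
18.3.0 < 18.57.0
True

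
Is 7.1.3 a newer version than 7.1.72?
No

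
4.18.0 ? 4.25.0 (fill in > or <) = <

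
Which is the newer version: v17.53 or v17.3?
v17.53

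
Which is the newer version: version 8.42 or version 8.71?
version 8.71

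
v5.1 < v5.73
True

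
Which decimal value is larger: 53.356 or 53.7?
53.7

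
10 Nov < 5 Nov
False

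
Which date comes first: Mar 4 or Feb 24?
Feb 24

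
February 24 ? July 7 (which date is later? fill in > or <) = <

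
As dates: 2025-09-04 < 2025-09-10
True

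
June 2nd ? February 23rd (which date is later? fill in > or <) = >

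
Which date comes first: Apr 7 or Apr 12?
Apr 7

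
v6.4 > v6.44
False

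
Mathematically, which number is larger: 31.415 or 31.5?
31.5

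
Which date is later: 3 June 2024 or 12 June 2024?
12 June 2024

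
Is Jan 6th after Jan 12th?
No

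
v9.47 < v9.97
True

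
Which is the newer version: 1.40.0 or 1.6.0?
1.40.0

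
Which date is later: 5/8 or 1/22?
5/8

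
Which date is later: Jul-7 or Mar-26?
Jul-7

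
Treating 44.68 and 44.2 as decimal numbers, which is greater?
44.68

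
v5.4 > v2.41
True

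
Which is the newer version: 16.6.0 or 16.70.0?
16.70.0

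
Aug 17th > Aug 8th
True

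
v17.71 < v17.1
False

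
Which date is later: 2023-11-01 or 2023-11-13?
2023-11-13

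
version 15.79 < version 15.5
False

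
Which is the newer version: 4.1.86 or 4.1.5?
4.1.86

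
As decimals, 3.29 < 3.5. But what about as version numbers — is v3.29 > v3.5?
True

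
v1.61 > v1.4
True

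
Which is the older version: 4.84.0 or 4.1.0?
4.1.0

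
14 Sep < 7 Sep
False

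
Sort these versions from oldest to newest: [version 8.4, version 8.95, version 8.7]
[version 8.4, version 8.7, version 8.95]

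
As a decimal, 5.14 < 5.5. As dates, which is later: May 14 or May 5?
May 14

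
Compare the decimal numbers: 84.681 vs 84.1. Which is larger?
84.681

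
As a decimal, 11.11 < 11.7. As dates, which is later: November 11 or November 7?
November 11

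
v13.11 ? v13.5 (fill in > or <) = >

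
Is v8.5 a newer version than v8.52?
No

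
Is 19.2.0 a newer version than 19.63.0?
No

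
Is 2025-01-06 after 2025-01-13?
No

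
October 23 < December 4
True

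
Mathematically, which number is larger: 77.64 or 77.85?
77.85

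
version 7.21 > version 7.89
False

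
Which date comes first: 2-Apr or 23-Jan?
23-Jan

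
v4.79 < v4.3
False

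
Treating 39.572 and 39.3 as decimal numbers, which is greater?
39.572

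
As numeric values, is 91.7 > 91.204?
True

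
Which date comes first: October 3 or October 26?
October 3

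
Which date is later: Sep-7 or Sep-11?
Sep-11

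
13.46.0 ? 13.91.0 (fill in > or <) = <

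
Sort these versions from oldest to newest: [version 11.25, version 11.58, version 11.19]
[version 11.19, version 11.25, version 11.58]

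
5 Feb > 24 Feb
False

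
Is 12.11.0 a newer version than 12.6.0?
Yes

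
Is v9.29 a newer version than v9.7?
Yes. Version numbers are compared segment by segment as integers, not as decimals: minor version 29 > 7, so v9.29 > v9.7 (even though the decimal 9.29 < 9.7).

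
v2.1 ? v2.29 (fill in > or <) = <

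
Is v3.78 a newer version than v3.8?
Yes. Version numbers are compared segment by segment as integers, not as decimals: minor version 78 > 8, so v3.78 > v3.8 (even though the decimal 3.78 < 3.8).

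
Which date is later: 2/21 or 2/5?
2/21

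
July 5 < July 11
True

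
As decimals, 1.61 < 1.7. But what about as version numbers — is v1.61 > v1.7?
True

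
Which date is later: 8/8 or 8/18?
8/18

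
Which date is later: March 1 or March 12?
March 12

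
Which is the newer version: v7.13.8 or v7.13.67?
v7.13.67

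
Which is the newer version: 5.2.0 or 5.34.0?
5.34.0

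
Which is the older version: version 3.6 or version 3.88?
version 3.6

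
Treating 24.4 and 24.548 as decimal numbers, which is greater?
24.548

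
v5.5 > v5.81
False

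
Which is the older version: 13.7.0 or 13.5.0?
13.5.0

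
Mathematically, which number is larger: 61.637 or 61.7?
61.7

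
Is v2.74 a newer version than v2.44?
Yes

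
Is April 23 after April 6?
Yes. Day 23 comes after day 6 in April — this is a date comparison, not a decimal one (the decimal 4.23 would be smaller than 4.6).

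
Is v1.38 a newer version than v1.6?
Yes. Version numbers are compared segment by segment as integers, not as decimals: minor version 38 > 6, so v1.38 > v1.6 (even though the decimal 1.38 < 1.6).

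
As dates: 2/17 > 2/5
True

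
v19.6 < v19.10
True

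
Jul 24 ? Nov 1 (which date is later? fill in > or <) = <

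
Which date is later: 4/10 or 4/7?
4/10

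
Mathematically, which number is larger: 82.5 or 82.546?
82.546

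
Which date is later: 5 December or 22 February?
5 December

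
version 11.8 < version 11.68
True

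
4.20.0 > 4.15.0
True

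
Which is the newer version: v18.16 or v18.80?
v18.80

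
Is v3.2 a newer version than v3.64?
No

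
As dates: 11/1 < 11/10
True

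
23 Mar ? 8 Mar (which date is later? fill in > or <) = >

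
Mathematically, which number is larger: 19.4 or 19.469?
19.469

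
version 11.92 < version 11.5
False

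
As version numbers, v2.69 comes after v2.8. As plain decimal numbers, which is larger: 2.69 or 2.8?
2.8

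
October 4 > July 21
True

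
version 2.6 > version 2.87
False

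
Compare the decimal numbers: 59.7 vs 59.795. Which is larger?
59.795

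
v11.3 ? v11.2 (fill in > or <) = >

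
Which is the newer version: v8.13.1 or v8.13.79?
v8.13.79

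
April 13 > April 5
True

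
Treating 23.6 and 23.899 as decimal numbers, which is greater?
23.899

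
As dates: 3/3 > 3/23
False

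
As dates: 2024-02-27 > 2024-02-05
True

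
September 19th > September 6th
True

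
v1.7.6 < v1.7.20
True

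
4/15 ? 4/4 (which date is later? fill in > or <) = >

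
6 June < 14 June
True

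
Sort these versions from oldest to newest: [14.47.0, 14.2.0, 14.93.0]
[14.2.0, 14.47.0, 14.93.0]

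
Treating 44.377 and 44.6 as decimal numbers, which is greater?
44.6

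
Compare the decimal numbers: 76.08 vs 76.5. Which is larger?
76.5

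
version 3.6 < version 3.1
False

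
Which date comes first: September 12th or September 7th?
September 7th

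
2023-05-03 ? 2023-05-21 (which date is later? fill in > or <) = <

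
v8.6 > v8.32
False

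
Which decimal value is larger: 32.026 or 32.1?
32.1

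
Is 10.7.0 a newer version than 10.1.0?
Yes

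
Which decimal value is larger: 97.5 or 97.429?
97.5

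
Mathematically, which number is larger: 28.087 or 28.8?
28.8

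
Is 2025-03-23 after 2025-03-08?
Yes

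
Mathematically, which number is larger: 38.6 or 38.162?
38.6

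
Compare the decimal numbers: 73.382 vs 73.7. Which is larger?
73.7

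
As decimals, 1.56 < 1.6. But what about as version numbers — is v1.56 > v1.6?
True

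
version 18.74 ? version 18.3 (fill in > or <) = >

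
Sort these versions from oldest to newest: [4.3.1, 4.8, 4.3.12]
[4.3.1, 4.3.12, 4.8]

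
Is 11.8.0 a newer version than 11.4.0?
Yes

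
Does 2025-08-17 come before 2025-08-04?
No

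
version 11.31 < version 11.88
True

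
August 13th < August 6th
False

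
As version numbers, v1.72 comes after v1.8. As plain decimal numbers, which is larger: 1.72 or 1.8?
1.8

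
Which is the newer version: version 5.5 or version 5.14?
version 5.14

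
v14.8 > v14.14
False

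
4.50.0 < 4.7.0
False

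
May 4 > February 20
True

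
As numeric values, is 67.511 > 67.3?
True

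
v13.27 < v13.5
False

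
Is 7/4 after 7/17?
No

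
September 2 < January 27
False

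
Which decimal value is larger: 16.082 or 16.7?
16.7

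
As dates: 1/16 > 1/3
True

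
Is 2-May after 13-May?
No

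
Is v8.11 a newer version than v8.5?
Yes. Version numbers are compared segment by segment as integers, not as decimals: minor version 11 > 5, so v8.11 > v8.5 (even though the decimal 8.11 < 8.5).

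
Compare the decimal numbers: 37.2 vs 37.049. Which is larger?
37.2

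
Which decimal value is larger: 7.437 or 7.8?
7.8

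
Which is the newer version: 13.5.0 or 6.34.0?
13.5.0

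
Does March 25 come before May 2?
Yes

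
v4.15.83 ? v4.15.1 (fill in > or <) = >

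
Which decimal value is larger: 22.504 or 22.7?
22.7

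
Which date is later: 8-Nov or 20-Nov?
20-Nov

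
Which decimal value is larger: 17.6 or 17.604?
17.604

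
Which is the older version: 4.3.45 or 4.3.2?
4.3.2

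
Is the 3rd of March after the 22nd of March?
No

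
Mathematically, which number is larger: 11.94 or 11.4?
11.94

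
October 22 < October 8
False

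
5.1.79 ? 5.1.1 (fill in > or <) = >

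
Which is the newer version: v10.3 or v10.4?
v10.4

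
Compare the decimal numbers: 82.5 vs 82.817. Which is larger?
82.817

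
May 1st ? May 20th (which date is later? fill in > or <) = <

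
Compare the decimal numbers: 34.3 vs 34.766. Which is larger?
34.766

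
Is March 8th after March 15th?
No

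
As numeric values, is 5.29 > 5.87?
False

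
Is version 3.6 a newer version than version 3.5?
Yes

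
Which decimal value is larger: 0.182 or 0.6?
0.6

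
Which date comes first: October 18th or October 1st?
October 1st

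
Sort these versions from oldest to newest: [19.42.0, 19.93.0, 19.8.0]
[19.8.0, 19.42.0, 19.93.0]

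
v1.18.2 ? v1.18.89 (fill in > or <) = <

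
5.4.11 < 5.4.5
False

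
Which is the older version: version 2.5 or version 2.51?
version 2.5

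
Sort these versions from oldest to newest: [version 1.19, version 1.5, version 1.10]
[version 1.5, version 1.10, version 1.19]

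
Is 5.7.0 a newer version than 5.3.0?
Yes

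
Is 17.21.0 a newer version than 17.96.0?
No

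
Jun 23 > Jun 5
True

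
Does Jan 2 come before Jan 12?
Yes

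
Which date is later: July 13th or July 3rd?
July 13th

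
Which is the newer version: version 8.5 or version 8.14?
version 8.14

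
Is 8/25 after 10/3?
No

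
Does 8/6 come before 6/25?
No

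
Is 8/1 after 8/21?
No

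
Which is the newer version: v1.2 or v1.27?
v1.27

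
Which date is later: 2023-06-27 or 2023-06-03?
2023-06-27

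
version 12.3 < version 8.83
False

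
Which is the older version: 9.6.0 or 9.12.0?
9.6.0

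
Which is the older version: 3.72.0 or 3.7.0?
3.7.0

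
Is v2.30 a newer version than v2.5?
Yes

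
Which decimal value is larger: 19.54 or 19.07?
19.54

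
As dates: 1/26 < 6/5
True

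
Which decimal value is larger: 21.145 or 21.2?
21.2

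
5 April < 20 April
True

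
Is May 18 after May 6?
Yes. Day 18 comes after day 6 in May — this is a date comparison, not a decimal one (the decimal 5.18 would be smaller than 5.6).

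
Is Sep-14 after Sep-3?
Yes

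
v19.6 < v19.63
True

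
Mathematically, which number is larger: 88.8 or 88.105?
88.8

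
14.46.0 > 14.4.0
True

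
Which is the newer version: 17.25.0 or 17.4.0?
17.25.0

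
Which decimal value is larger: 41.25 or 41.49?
41.49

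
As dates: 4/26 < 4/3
False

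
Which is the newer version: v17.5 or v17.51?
v17.51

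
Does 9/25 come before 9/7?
No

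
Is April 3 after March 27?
Yes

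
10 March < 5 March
False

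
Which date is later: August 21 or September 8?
September 8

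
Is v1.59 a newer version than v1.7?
Yes. Version numbers are compared segment by segment as integers, not as decimals: minor version 59 > 7, so v1.59 > v1.7 (even though the decimal 1.59 < 1.7).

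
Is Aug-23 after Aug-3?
Yes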